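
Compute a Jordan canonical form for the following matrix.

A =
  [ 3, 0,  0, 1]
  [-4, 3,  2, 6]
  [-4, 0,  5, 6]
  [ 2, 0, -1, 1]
J_3(3) ⊕ J_1(3)

The characteristic polynomial is
  det(x·I − A) = x^4 - 12*x^3 + 54*x^2 - 108*x + 81 = (x - 3)^4

Eigenvalues and multiplicities (the geometric multiplicity of λ is n − rank(A − λI), which equals the number of Jordan blocks for λ):
  λ = 3: algebraic multiplicity = 4, geometric multiplicity = 2

Determining the block sizes for each eigenvalue:
  λ = 3: with am = 4 and gm = 2, the partition is not yet determined (e.g. several partitions of 4 into 2 parts exist). Let N = A − (3)·I. Computing rank(N^1) = 2, rank(N^2) = 1, rank(N^3) = 0; the number of blocks of size ≥ j is rank(N^{j−1}) − rank(N^j), giving [2, 1, 1]. So we have 1 block(s) of size 3, 1 block(s) of size 1 → block sizes [3, 1]

Assembling the blocks gives a Jordan form
J =
  [3, 1, 0, 0]
  [0, 3, 1, 0]
  [0, 0, 3, 0]
  [0, 0, 0, 3]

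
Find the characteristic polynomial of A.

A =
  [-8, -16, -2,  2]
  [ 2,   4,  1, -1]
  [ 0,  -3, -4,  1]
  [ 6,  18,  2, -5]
x^4 + 13*x^3 + 63*x^2 + 135*x + 108

Expanding det(x·I − A) (e.g. by cofactor expansion or by noting that A is similar to its Jordan form J, which has the same characteristic polynomial as A) gives
  χ_A(x) = x^4 + 13*x^3 + 63*x^2 + 135*x + 108
which factors as (x + 3)^3*(x + 4). The eigenvalues (with algebraic multiplicities) are λ = -4 with multiplicity 1, λ = -3 with multiplicity 3.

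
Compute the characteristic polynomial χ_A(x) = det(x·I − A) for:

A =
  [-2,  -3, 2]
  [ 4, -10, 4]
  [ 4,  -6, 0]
x^3 + 12*x^2 + 48*x + 64

Expanding det(x·I − A) (e.g. by cofactor expansion or by noting that A is similar to its Jordan form J, which has the same characteristic polynomial as A) gives
  χ_A(x) = x^3 + 12*x^2 + 48*x + 64
which factors as (x + 4)^3. The eigenvalues (with algebraic multiplicities) are λ = -4 with multiplicity 3.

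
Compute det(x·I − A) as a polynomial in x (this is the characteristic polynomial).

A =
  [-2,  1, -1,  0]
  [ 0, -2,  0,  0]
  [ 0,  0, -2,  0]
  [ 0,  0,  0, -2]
x^4 + 8*x^3 + 24*x^2 + 32*x + 16

Expanding det(x·I − A) (e.g. by cofactor expansion or by noting that A is similar to its Jordan form J, which has the same characteristic polynomial as A) gives
  χ_A(x) = x^4 + 8*x^3 + 24*x^2 + 32*x + 16
which factors as (x + 2)^4. The eigenvalues (with algebraic multiplicities) are λ = -2 with multiplicity 4.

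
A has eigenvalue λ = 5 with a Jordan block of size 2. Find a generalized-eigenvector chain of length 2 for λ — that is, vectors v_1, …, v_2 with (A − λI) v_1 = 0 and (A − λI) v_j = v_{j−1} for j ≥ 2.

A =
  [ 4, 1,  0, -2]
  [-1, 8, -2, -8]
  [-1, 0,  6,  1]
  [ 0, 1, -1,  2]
A Jordan chain for λ = 5 of length 2:
v_1 = (-1, -1, -1, 0)ᵀ
v_2 = (1, 0, 0, 0)ᵀ

Let N = A − (5)·I. We want v_2 with N^2 v_2 = 0 but N^1 v_2 ≠ 0; then v_{j-1} := N · v_j for j = 2, …, 2.

Pick v_2 = (1, 0, 0, 0)ᵀ.
Then v_1 = N · v_2 = (-1, -1, -1, 0)ᵀ.

Sanity check: (A − (5)·I) v_1 = (0, 0, 0, 0)ᵀ = 0. ✓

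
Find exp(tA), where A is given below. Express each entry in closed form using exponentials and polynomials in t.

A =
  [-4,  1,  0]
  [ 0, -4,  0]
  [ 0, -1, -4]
e^{tA} =
  [exp(-4*t), t*exp(-4*t), 0]
  [0, exp(-4*t), 0]
  [0, -t*exp(-4*t), exp(-4*t)]

Strategy: write A = P · J · P⁻¹ where J is a Jordan canonical form, so e^{tA} = P · e^{tJ} · P⁻¹, and e^{tJ} can be computed block-by-block.

A has Jordan form
J =
  [-4,  1,  0]
  [ 0, -4,  0]
  [ 0,  0, -4]
(up to reordering of blocks).

Per-block formulas:
  For a 2×2 Jordan block J_2(-4): exp(t · J_2(-4)) = e^(-4t)·(I + t·N), where N is the 2×2 nilpotent shift.
  For a 1×1 block at λ = -4: exp(t · [-4]) = [e^(-4t)].

After assembling e^{tJ} and conjugating by P, we get:

e^{tA} =
  [exp(-4*t), t*exp(-4*t), 0]
  [0, exp(-4*t), 0]
  [0, -t*exp(-4*t), exp(-4*t)]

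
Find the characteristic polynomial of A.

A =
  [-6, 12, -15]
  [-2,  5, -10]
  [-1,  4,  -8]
x^3 + 9*x^2 + 27*x + 27

Expanding det(x·I − A) (e.g. by cofactor expansion or by noting that A is similar to its Jordan form J, which has the same characteristic polynomial as A) gives
  χ_A(x) = x^3 + 9*x^2 + 27*x + 27
which factors as (x + 3)^3. The eigenvalues (with algebraic multiplicities) are λ = -3 with multiplicity 3.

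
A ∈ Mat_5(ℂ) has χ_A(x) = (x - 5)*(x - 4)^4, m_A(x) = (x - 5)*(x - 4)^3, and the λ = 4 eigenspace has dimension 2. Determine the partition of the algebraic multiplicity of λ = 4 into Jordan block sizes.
Block sizes for λ = 4: [3, 1]

Step 1 — from the characteristic polynomial, algebraic multiplicity of λ = 4 is 4. From dim ker(A − (4)·I) = 2, there are exactly 2 Jordan blocks for λ = 4.
Step 2 — from the minimal polynomial, the factor (x − 4)^3 tells us the largest block for λ = 4 has size 3.
Step 3 — with total size 4, 2 blocks, and largest block 3, the block sizes (in nonincreasing order) are [3, 1].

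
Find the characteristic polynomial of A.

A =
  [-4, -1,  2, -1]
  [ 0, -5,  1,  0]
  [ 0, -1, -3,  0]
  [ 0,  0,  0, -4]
x^4 + 16*x^3 + 96*x^2 + 256*x + 256

Expanding det(x·I − A) (e.g. by cofactor expansion or by noting that A is similar to its Jordan form J, which has the same characteristic polynomial as A) gives
  χ_A(x) = x^4 + 16*x^3 + 96*x^2 + 256*x + 256
which factors as (x + 4)^4. The eigenvalues (with algebraic multiplicities) are λ = -4 with multiplicity 4.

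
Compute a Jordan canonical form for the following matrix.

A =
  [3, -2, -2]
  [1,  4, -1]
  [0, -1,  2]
J_3(3)

The characteristic polynomial is
  det(x·I − A) = x^3 - 9*x^2 + 27*x - 27 = (x - 3)^3

Eigenvalues and multiplicities (the geometric multiplicity of λ is n − rank(A − λI), which equals the number of Jordan blocks for λ):
  λ = 3: algebraic multiplicity = 3, geometric multiplicity = 1

Determining the block sizes for each eigenvalue:
  λ = 3: one block (gm = 1), so the single block has size am = 3 → block sizes [3]

Assembling the blocks gives a Jordan form
J =
  [3, 1, 0]
  [0, 3, 1]
  [0, 0, 3]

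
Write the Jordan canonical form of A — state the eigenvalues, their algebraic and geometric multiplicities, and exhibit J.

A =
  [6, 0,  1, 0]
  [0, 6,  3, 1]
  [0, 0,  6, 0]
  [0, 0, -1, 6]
J_3(6) ⊕ J_1(6)

The characteristic polynomial is
  det(x·I − A) = x^4 - 24*x^3 + 216*x^2 - 864*x + 1296 = (x - 6)^4

Eigenvalues and multiplicities (the geometric multiplicity of λ is n − rank(A − λI), which equals the number of Jordan blocks for λ):
  λ = 6: algebraic multiplicity = 4, geometric multiplicity = 2

Determining the block sizes for each eigenvalue:
  λ = 6: with am = 4 and gm = 2, the partition is not yet determined (e.g. several partitions of 4 into 2 parts exist). Let N = A − (6)·I. Computing rank(N^1) = 2, rank(N^2) = 1, rank(N^3) = 0; the number of blocks of size ≥ j is rank(N^{j−1}) − rank(N^j), giving [2, 1, 1]. So we have 1 block(s) of size 3, 1 block(s) of size 1 → block sizes [3, 1]

Assembling the blocks gives a Jordan form
J =
  [6, 1, 0, 0]
  [0, 6, 1, 0]
  [0, 0, 6, 0]
  [0, 0, 0, 6]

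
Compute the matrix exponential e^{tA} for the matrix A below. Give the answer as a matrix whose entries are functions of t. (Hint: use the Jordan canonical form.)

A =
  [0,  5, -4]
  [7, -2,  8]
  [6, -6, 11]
e^{tA} =
  [t*exp(5*t) + exp(-t), -t*exp(5*t) + exp(5*t) - exp(-t), 2*t*exp(5*t) - exp(5*t) + exp(-t)]
  [t*exp(5*t) + exp(5*t) - exp(-t), -t*exp(5*t) + exp(-t), 2*t*exp(5*t) + exp(5*t) - exp(-t)]
  [exp(5*t) - exp(-t), -exp(5*t) + exp(-t), 2*exp(5*t) - exp(-t)]

Strategy: write A = P · J · P⁻¹ where J is a Jordan canonical form, so e^{tA} = P · e^{tJ} · P⁻¹, and e^{tJ} can be computed block-by-block.

A has Jordan form
J =
  [-1, 0, 0]
  [ 0, 5, 1]
  [ 0, 0, 5]
(up to reordering of blocks).

Per-block formulas:
  For a 2×2 Jordan block J_2(5): exp(t · J_2(5)) = e^(5t)·(I + t·N), where N is the 2×2 nilpotent shift.
  For a 1×1 block at λ = -1: exp(t · [-1]) = [e^(-1t)].

After assembling e^{tJ} and conjugating by P, we get:

e^{tA} =
  [t*exp(5*t) + exp(-t), -t*exp(5*t) + exp(5*t) - exp(-t), 2*t*exp(5*t) - exp(5*t) + exp(-t)]
  [t*exp(5*t) + exp(5*t) - exp(-t), -t*exp(5*t) + exp(-t), 2*t*exp(5*t) + exp(5*t) - exp(-t)]
  [exp(5*t) - exp(-t), -exp(5*t) + exp(-t), 2*exp(5*t) - exp(-t)]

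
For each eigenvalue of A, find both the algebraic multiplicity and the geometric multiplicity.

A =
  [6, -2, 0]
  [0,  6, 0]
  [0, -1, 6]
λ = 6: alg = 3, geom = 2

Step 1 — factor the characteristic polynomial to read off the algebraic multiplicities:
  χ_A(x) = (x - 6)^3

Step 2 — compute geometric multiplicities via the rank-nullity identity g(λ) = n − rank(A − λI):
  rank(A − (6)·I) = 1, so dim ker(A − (6)·I) = n − 1 = 2

Summary:
  λ = 6: algebraic multiplicity = 3, geometric multiplicity = 2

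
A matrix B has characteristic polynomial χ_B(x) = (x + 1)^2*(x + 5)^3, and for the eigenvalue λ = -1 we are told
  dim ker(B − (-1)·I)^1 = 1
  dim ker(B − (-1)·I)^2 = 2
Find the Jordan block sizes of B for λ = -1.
Block sizes for λ = -1: [2]

From the dimensions of kernels of powers, the number of Jordan blocks of size at least j is d_j − d_{j−1} where d_j = dim ker(N^j) (with d_0 = 0). Computing the differences gives [1, 1].
The number of blocks of size exactly k is (#blocks of size ≥ k) − (#blocks of size ≥ k + 1), so the partition is: 1 block(s) of size 2.
In nonincreasing order the block sizes are [2].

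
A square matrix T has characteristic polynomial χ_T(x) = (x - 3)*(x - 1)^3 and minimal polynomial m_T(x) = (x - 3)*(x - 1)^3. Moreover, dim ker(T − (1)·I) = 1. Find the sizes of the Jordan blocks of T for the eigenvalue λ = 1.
Block sizes for λ = 1: [3]

Step 1 — from the characteristic polynomial, algebraic multiplicity of λ = 1 is 3. From dim ker(T − (1)·I) = 1, there are exactly 1 Jordan blocks for λ = 1.
Step 2 — from the minimal polynomial, the factor (x − 1)^3 tells us the largest block for λ = 1 has size 3.
Step 3 — with total size 3, 1 blocks, and largest block 3, the block sizes (in nonincreasing order) are [3].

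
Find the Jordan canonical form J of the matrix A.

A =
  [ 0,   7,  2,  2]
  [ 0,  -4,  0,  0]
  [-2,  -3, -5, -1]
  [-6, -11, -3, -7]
J_2(-4) ⊕ J_2(-4)

The characteristic polynomial is
  det(x·I − A) = x^4 + 16*x^3 + 96*x^2 + 256*x + 256 = (x + 4)^4

Eigenvalues and multiplicities (the geometric multiplicity of λ is n − rank(A − λI), which equals the number of Jordan blocks for λ):
  λ = -4: algebraic multiplicity = 4, geometric multiplicity = 2

Determining the block sizes for each eigenvalue:
  λ = -4: with am = 4 and gm = 2, the partition is not yet determined (e.g. several partitions of 4 into 2 parts exist). Let N = A − (-4)·I. Computing rank(N^1) = 2, rank(N^2) = 0; the number of blocks of size ≥ j is rank(N^{j−1}) − rank(N^j), giving [2, 2]. So we have 2 block(s) of size 2 → block sizes [2, 2]

Assembling the blocks gives a Jordan form
J =
  [-4,  1,  0,  0]
  [ 0, -4,  0,  0]
  [ 0,  0, -4,  1]
  [ 0,  0,  0, -4]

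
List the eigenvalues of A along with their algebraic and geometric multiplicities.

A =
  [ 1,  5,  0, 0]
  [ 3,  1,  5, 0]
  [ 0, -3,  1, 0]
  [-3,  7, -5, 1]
λ = 1: alg = 4, geom = 2

Step 1 — factor the characteristic polynomial to read off the algebraic multiplicities:
  χ_A(x) = (x - 1)^4

Step 2 — compute geometric multiplicities via the rank-nullity identity g(λ) = n − rank(A − λI):
  rank(A − (1)·I) = 2, so dim ker(A − (1)·I) = n − 2 = 2

Summary:
  λ = 1: algebraic multiplicity = 4, geometric multiplicity = 2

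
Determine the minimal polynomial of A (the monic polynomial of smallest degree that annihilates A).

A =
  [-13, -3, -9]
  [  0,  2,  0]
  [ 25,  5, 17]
x^2 - 4*x + 4

The characteristic polynomial is χ_A(x) = (x - 2)^3, so the eigenvalues are known. The minimal polynomial is
  m_A(x) = Π_λ (x − λ)^{k_λ}
where k_λ is the size of the *largest* Jordan block for λ (equivalently, the smallest k with (A − λI)^k v = 0 for every generalised eigenvector v of λ).

  λ = 2: largest Jordan block has size 2, contributing (x − 2)^2

So m_A(x) = (x - 2)^2 = x^2 - 4*x + 4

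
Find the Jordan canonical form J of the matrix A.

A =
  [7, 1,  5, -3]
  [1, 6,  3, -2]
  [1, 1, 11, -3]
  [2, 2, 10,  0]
J_3(6) ⊕ J_1(6)

The characteristic polynomial is
  det(x·I − A) = x^4 - 24*x^3 + 216*x^2 - 864*x + 1296 = (x - 6)^4

Eigenvalues and multiplicities (the geometric multiplicity of λ is n − rank(A − λI), which equals the number of Jordan blocks for λ):
  λ = 6: algebraic multiplicity = 4, geometric multiplicity = 2

Determining the block sizes for each eigenvalue:
  λ = 6: with am = 4 and gm = 2, the partition is not yet determined (e.g. several partitions of 4 into 2 parts exist). Let N = A − (6)·I. Computing rank(N^1) = 2, rank(N^2) = 1, rank(N^3) = 0; the number of blocks of size ≥ j is rank(N^{j−1}) − rank(N^j), giving [2, 1, 1]. So we have 1 block(s) of size 3, 1 block(s) of size 1 → block sizes [3, 1]

Assembling the blocks gives a Jordan form
J =
  [6, 1, 0, 0]
  [0, 6, 1, 0]
  [0, 0, 6, 0]
  [0, 0, 0, 6]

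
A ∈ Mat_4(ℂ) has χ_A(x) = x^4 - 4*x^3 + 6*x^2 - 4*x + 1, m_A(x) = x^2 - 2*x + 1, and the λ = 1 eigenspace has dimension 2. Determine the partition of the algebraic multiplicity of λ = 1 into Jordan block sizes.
Block sizes for λ = 1: [2, 2]

Step 1 — from the characteristic polynomial, algebraic multiplicity of λ = 1 is 4. From dim ker(A − (1)·I) = 2, there are exactly 2 Jordan blocks for λ = 1.
Step 2 — from the minimal polynomial, the factor (x − 1)^2 tells us the largest block for λ = 1 has size 2.
Step 3 — with total size 4, 2 blocks, and largest block 2, the block sizes (in nonincreasing order) are [2, 2].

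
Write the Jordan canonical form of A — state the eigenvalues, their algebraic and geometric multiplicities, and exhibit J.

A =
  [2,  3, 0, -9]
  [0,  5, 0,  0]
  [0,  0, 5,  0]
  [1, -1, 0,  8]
J_2(5) ⊕ J_1(5) ⊕ J_1(5)

The characteristic polynomial is
  det(x·I − A) = x^4 - 20*x^3 + 150*x^2 - 500*x + 625 = (x - 5)^4

Eigenvalues and multiplicities (the geometric multiplicity of λ is n − rank(A − λI), which equals the number of Jordan blocks for λ):
  λ = 5: algebraic multiplicity = 4, geometric multiplicity = 3

Determining the block sizes for each eigenvalue:
  λ = 5: 3 blocks summing to 4 forces exactly one block of size 2 and the rest size 1 → block sizes [2, 1, 1]

Assembling the blocks gives a Jordan form
J =
  [5, 1, 0, 0]
  [0, 5, 0, 0]
  [0, 0, 5, 0]
  [0, 0, 0, 5]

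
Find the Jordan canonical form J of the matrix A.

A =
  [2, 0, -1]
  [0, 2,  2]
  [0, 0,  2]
J_2(2) ⊕ J_1(2)

The characteristic polynomial is
  det(x·I − A) = x^3 - 6*x^2 + 12*x - 8 = (x - 2)^3

Eigenvalues and multiplicities (the geometric multiplicity of λ is n − rank(A − λI), which equals the number of Jordan blocks for λ):
  λ = 2: algebraic multiplicity = 3, geometric multiplicity = 2

Determining the block sizes for each eigenvalue:
  λ = 2: 2 blocks summing to 3 forces exactly one block of size 2 and the rest size 1 → block sizes [2, 1]

Assembling the blocks gives a Jordan form
J =
  [2, 1, 0]
  [0, 2, 0]
  [0, 0, 2]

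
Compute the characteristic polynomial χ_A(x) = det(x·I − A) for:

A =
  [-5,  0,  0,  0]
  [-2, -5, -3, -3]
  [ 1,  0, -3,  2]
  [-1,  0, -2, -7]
x^4 + 20*x^3 + 150*x^2 + 500*x + 625

Expanding det(x·I − A) (e.g. by cofactor expansion or by noting that A is similar to its Jordan form J, which has the same characteristic polynomial as A) gives
  χ_A(x) = x^4 + 20*x^3 + 150*x^2 + 500*x + 625
which factors as (x + 5)^4. The eigenvalues (with algebraic multiplicities) are λ = -5 with multiplicity 4.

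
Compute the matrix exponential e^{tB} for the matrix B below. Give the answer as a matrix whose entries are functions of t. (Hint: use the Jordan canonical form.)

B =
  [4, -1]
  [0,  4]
e^{tB} =
  [exp(4*t), -t*exp(4*t)]
  [0, exp(4*t)]

Strategy: write B = P · J · P⁻¹ where J is a Jordan canonical form, so e^{tB} = P · e^{tJ} · P⁻¹, and e^{tJ} can be computed block-by-block.

B has Jordan form
J =
  [4, 1]
  [0, 4]
(up to reordering of blocks).

Per-block formulas:
  For a 2×2 Jordan block J_2(4): exp(t · J_2(4)) = e^(4t)·(I + t·N), where N is the 2×2 nilpotent shift.

After assembling e^{tJ} and conjugating by P, we get:

e^{tB} =
  [exp(4*t), -t*exp(4*t)]
  [0, exp(4*t)]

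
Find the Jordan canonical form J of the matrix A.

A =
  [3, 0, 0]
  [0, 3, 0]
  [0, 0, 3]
J_1(3) ⊕ J_1(3) ⊕ J_1(3)

The characteristic polynomial is
  det(x·I − A) = x^3 - 9*x^2 + 27*x - 27 = (x - 3)^3

Eigenvalues and multiplicities (the geometric multiplicity of λ is n − rank(A − λI), which equals the number of Jordan blocks for λ):
  λ = 3: algebraic multiplicity = 3, geometric multiplicity = 3

Determining the block sizes for each eigenvalue:
  λ = 3: gm = am = 3, so every block has size 1 → block sizes [1, 1, 1]

Assembling the blocks gives a Jordan form
J =
  [3, 0, 0]
  [0, 3, 0]
  [0, 0, 3]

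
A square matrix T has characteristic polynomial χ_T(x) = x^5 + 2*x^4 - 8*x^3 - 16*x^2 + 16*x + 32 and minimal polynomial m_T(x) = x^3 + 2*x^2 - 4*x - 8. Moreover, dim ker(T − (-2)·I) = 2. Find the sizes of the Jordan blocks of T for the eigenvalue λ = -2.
Block sizes for λ = -2: [2, 1]

Step 1 — from the characteristic polynomial, algebraic multiplicity of λ = -2 is 3. From dim ker(T − (-2)·I) = 2, there are exactly 2 Jordan blocks for λ = -2.
Step 2 — from the minimal polynomial, the factor (x + 2)^2 tells us the largest block for λ = -2 has size 2.
Step 3 — with total size 3, 2 blocks, and largest block 2, the block sizes (in nonincreasing order) are [2, 1].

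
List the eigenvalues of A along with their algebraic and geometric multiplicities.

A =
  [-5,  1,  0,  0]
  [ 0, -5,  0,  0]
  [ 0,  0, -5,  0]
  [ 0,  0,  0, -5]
λ = -5: alg = 4, geom = 3

Step 1 — factor the characteristic polynomial to read off the algebraic multiplicities:
  χ_A(x) = (x + 5)^4

Step 2 — compute geometric multiplicities via the rank-nullity identity g(λ) = n − rank(A − λI):
  rank(A − (-5)·I) = 1, so dim ker(A − (-5)·I) = n − 1 = 3

Summary:
  λ = -5: algebraic multiplicity = 4, geometric multiplicity = 3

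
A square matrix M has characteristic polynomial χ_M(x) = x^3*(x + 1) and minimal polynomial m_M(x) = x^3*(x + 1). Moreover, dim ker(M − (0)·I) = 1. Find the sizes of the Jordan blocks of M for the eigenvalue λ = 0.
Block sizes for λ = 0: [3]

Step 1 — from the characteristic polynomial, algebraic multiplicity of λ = 0 is 3. From dim ker(M − (0)·I) = 1, there are exactly 1 Jordan blocks for λ = 0.
Step 2 — from the minimal polynomial, the factor (x − 0)^3 tells us the largest block for λ = 0 has size 3.
Step 3 — with total size 3, 1 blocks, and largest block 3, the block sizes (in nonincreasing order) are [3].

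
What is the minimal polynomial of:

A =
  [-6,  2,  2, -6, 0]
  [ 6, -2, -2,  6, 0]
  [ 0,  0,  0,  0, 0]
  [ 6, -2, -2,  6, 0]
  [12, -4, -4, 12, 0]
x^2 + 2*x

The characteristic polynomial is χ_A(x) = x^4*(x + 2), so the eigenvalues are known. The minimal polynomial is
  m_A(x) = Π_λ (x − λ)^{k_λ}
where k_λ is the size of the *largest* Jordan block for λ (equivalently, the smallest k with (A − λI)^k v = 0 for every generalised eigenvector v of λ).

  λ = -2: largest Jordan block has size 1, contributing (x + 2)
  λ = 0: largest Jordan block has size 1, contributing (x − 0)

So m_A(x) = x*(x + 2) = x^2 + 2*x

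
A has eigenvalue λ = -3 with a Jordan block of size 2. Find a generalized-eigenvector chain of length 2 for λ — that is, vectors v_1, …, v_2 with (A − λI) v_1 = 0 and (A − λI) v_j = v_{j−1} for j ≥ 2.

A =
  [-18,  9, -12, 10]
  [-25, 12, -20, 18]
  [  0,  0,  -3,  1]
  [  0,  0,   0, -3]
A Jordan chain for λ = -3 of length 2:
v_1 = (-15, -25, 0, 0)ᵀ
v_2 = (1, 0, 0, 0)ᵀ

Let N = A − (-3)·I. We want v_2 with N^2 v_2 = 0 but N^1 v_2 ≠ 0; then v_{j-1} := N · v_j for j = 2, …, 2.

Pick v_2 = (1, 0, 0, 0)ᵀ.
Then v_1 = N · v_2 = (-15, -25, 0, 0)ᵀ.

Sanity check: (A − (-3)·I) v_1 = (0, 0, 0, 0)ᵀ = 0. ✓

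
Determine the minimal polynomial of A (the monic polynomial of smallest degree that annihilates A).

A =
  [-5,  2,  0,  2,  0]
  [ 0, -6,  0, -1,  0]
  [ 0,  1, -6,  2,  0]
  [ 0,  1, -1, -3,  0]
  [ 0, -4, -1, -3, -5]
x^3 + 15*x^2 + 75*x + 125

The characteristic polynomial is χ_A(x) = (x + 5)^5, so the eigenvalues are known. The minimal polynomial is
  m_A(x) = Π_λ (x − λ)^{k_λ}
where k_λ is the size of the *largest* Jordan block for λ (equivalently, the smallest k with (A − λI)^k v = 0 for every generalised eigenvector v of λ).

  λ = -5: largest Jordan block has size 3, contributing (x + 5)^3

So m_A(x) = (x + 5)^3 = x^3 + 15*x^2 + 75*x + 125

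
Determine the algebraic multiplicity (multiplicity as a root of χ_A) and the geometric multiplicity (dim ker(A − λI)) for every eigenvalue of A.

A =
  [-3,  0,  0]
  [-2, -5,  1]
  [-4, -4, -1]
λ = -3: alg = 3, geom = 2

Step 1 — factor the characteristic polynomial to read off the algebraic multiplicities:
  χ_A(x) = (x + 3)^3

Step 2 — compute geometric multiplicities via the rank-nullity identity g(λ) = n − rank(A − λI):
  rank(A − (-3)·I) = 1, so dim ker(A − (-3)·I) = n − 1 = 2

Summary:
  λ = -3: algebraic multiplicity = 3, geometric multiplicity = 2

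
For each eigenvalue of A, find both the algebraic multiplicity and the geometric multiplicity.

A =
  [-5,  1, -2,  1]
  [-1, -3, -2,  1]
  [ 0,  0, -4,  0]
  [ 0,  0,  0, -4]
λ = -4: alg = 4, geom = 3

Step 1 — factor the characteristic polynomial to read off the algebraic multiplicities:
  χ_A(x) = (x + 4)^4

Step 2 — compute geometric multiplicities via the rank-nullity identity g(λ) = n − rank(A − λI):
  rank(A − (-4)·I) = 1, so dim ker(A − (-4)·I) = n − 1 = 3

Summary:
  λ = -4: algebraic multiplicity = 4, geometric multiplicity = 3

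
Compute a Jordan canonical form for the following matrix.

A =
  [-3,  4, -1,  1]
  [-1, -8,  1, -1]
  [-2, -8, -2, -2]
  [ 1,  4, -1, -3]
J_2(-4) ⊕ J_1(-4) ⊕ J_1(-4)

The characteristic polynomial is
  det(x·I − A) = x^4 + 16*x^3 + 96*x^2 + 256*x + 256 = (x + 4)^4

Eigenvalues and multiplicities (the geometric multiplicity of λ is n − rank(A − λI), which equals the number of Jordan blocks for λ):
  λ = -4: algebraic multiplicity = 4, geometric multiplicity = 3

Determining the block sizes for each eigenvalue:
  λ = -4: 3 blocks summing to 4 forces exactly one block of size 2 and the rest size 1 → block sizes [2, 1, 1]

Assembling the blocks gives a Jordan form
J =
  [-4,  1,  0,  0]
  [ 0, -4,  0,  0]
  [ 0,  0, -4,  0]
  [ 0,  0,  0, -4]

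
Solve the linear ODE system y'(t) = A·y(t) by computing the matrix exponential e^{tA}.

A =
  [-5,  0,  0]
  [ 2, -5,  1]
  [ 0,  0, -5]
e^{tA} =
  [exp(-5*t), 0, 0]
  [2*t*exp(-5*t), exp(-5*t), t*exp(-5*t)]
  [0, 0, exp(-5*t)]

Strategy: write A = P · J · P⁻¹ where J is a Jordan canonical form, so e^{tA} = P · e^{tJ} · P⁻¹, and e^{tJ} can be computed block-by-block.

A has Jordan form
J =
  [-5,  1,  0]
  [ 0, -5,  0]
  [ 0,  0, -5]
(up to reordering of blocks).

Per-block formulas:
  For a 1×1 block at λ = -5: exp(t · [-5]) = [e^(-5t)].
  For a 2×2 Jordan block J_2(-5): exp(t · J_2(-5)) = e^(-5t)·(I + t·N), where N is the 2×2 nilpotent shift.

After assembling e^{tJ} and conjugating by P, we get:

e^{tA} =
  [exp(-5*t), 0, 0]
  [2*t*exp(-5*t), exp(-5*t), t*exp(-5*t)]
  [0, 0, exp(-5*t)]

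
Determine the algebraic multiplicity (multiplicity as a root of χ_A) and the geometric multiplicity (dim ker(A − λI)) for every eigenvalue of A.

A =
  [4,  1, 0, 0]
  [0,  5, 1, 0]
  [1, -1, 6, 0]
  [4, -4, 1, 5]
λ = 5: alg = 4, geom = 2

Step 1 — factor the characteristic polynomial to read off the algebraic multiplicities:
  χ_A(x) = (x - 5)^4

Step 2 — compute geometric multiplicities via the rank-nullity identity g(λ) = n − rank(A − λI):
  rank(A − (5)·I) = 2, so dim ker(A − (5)·I) = n − 2 = 2

Summary:
  λ = 5: algebraic multiplicity = 4, geometric multiplicity = 2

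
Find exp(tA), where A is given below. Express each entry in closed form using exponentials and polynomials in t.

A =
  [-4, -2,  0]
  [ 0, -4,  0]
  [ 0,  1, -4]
e^{tA} =
  [exp(-4*t), -2*t*exp(-4*t), 0]
  [0, exp(-4*t), 0]
  [0, t*exp(-4*t), exp(-4*t)]

Strategy: write A = P · J · P⁻¹ where J is a Jordan canonical form, so e^{tA} = P · e^{tJ} · P⁻¹, and e^{tJ} can be computed block-by-block.

A has Jordan form
J =
  [-4,  1,  0]
  [ 0, -4,  0]
  [ 0,  0, -4]
(up to reordering of blocks).

Per-block formulas:
  For a 2×2 Jordan block J_2(-4): exp(t · J_2(-4)) = e^(-4t)·(I + t·N), where N is the 2×2 nilpotent shift.
  For a 1×1 block at λ = -4: exp(t · [-4]) = [e^(-4t)].

After assembling e^{tJ} and conjugating by P, we get:

e^{tA} =
  [exp(-4*t), -2*t*exp(-4*t), 0]
  [0, exp(-4*t), 0]
  [0, t*exp(-4*t), exp(-4*t)]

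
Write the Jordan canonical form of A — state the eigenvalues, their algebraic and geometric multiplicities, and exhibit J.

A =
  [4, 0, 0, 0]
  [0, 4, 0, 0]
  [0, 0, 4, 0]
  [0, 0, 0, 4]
J_1(4) ⊕ J_1(4) ⊕ J_1(4) ⊕ J_1(4)

The characteristic polynomial is
  det(x·I − A) = x^4 - 16*x^3 + 96*x^2 - 256*x + 256 = (x - 4)^4

Eigenvalues and multiplicities (the geometric multiplicity of λ is n − rank(A − λI), which equals the number of Jordan blocks for λ):
  λ = 4: algebraic multiplicity = 4, geometric multiplicity = 4

Determining the block sizes for each eigenvalue:
  λ = 4: gm = am = 4, so every block has size 1 → block sizes [1, 1, 1, 1]

Assembling the blocks gives a Jordan form
J =
  [4, 0, 0, 0]
  [0, 4, 0, 0]
  [0, 0, 4, 0]
  [0, 0, 0, 4]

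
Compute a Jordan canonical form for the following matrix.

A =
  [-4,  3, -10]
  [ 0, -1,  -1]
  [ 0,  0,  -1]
J_1(-4) ⊕ J_2(-1)

The characteristic polynomial is
  det(x·I − A) = x^3 + 6*x^2 + 9*x + 4 = (x + 1)^2*(x + 4)

Eigenvalues and multiplicities (the geometric multiplicity of λ is n − rank(A − λI), which equals the number of Jordan blocks for λ):
  λ = -4: algebraic multiplicity = 1, geometric multiplicity = 1
  λ = -1: algebraic multiplicity = 2, geometric multiplicity = 1

Determining the block sizes for each eigenvalue:
  λ = -4: one block (gm = 1), so the single block has size am = 1 → block sizes [1]
  λ = -1: one block (gm = 1), so the single block has size am = 2 → block sizes [2]

Assembling the blocks gives a Jordan form
J =
  [-4,  0,  0]
  [ 0, -1,  1]
  [ 0,  0, -1]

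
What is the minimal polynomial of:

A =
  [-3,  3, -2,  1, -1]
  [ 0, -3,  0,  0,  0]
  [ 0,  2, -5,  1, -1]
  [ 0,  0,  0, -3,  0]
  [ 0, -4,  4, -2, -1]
x^2 + 6*x + 9

The characteristic polynomial is χ_A(x) = (x + 3)^5, so the eigenvalues are known. The minimal polynomial is
  m_A(x) = Π_λ (x − λ)^{k_λ}
where k_λ is the size of the *largest* Jordan block for λ (equivalently, the smallest k with (A − λI)^k v = 0 for every generalised eigenvector v of λ).

  λ = -3: largest Jordan block has size 2, contributing (x + 3)^2

So m_A(x) = (x + 3)^2 = x^2 + 6*x + 9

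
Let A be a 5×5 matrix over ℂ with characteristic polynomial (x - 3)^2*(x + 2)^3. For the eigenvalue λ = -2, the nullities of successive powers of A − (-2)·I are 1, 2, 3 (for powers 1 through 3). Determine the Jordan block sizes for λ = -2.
Block sizes for λ = -2: [3]

From the dimensions of kernels of powers, the number of Jordan blocks of size at least j is d_j − d_{j−1} where d_j = dim ker(N^j) (with d_0 = 0). Computing the differences gives [1, 1, 1].
The number of blocks of size exactly k is (#blocks of size ≥ k) − (#blocks of size ≥ k + 1), so the partition is: 1 block(s) of size 3.
In nonincreasing order the block sizes are [3].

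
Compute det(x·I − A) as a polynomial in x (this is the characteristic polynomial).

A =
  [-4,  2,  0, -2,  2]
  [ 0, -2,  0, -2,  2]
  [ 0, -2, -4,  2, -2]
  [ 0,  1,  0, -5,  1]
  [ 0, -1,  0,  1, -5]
x^5 + 20*x^4 + 160*x^3 + 640*x^2 + 1280*x + 1024

Expanding det(x·I − A) (e.g. by cofactor expansion or by noting that A is similar to its Jordan form J, which has the same characteristic polynomial as A) gives
  χ_A(x) = x^5 + 20*x^4 + 160*x^3 + 640*x^2 + 1280*x + 1024
which factors as (x + 4)^5. The eigenvalues (with algebraic multiplicities) are λ = -4 with multiplicity 5.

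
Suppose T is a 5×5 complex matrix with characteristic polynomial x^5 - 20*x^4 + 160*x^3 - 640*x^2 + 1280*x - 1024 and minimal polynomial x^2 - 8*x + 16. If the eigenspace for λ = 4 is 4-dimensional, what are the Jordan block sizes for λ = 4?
Block sizes for λ = 4: [2, 1, 1, 1]

Step 1 — from the characteristic polynomial, algebraic multiplicity of λ = 4 is 5. From dim ker(T − (4)·I) = 4, there are exactly 4 Jordan blocks for λ = 4.
Step 2 — from the minimal polynomial, the factor (x − 4)^2 tells us the largest block for λ = 4 has size 2.
Step 3 — with total size 5, 4 blocks, and largest block 2, the block sizes (in nonincreasing order) are [2, 1, 1, 1].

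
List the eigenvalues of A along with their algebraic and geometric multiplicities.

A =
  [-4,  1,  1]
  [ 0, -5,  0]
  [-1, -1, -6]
λ = -5: alg = 3, geom = 2

Step 1 — factor the characteristic polynomial to read off the algebraic multiplicities:
  χ_A(x) = (x + 5)^3

Step 2 — compute geometric multiplicities via the rank-nullity identity g(λ) = n − rank(A − λI):
  rank(A − (-5)·I) = 1, so dim ker(A − (-5)·I) = n − 1 = 2

Summary:
  λ = -5: algebraic multiplicity = 3, geometric multiplicity = 2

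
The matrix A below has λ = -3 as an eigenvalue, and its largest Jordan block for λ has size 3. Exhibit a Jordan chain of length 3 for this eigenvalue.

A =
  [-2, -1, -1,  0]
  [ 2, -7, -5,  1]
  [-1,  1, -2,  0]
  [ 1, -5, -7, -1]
A Jordan chain for λ = -3 of length 3:
v_1 = (2, 4, -2, 2)ᵀ
v_2 = (-1, -4, 1, -5)ᵀ
v_3 = (0, 1, 0, 0)ᵀ

Let N = A − (-3)·I. We want v_3 with N^3 v_3 = 0 but N^2 v_3 ≠ 0; then v_{j-1} := N · v_j for j = 3, …, 2.

Pick v_3 = (0, 1, 0, 0)ᵀ.
Then v_2 = N · v_3 = (-1, -4, 1, -5)ᵀ.
Then v_1 = N · v_2 = (2, 4, -2, 2)ᵀ.

Sanity check: (A − (-3)·I) v_1 = (0, 0, 0, 0)ᵀ = 0. ✓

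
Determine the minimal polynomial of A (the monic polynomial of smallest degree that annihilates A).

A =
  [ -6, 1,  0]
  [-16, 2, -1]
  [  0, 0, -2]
x^3 + 6*x^2 + 12*x + 8

The characteristic polynomial is χ_A(x) = (x + 2)^3, so the eigenvalues are known. The minimal polynomial is
  m_A(x) = Π_λ (x − λ)^{k_λ}
where k_λ is the size of the *largest* Jordan block for λ (equivalently, the smallest k with (A − λI)^k v = 0 for every generalised eigenvector v of λ).

  λ = -2: largest Jordan block has size 3, contributing (x + 2)^3

So m_A(x) = (x + 2)^3 = x^3 + 6*x^2 + 12*x + 8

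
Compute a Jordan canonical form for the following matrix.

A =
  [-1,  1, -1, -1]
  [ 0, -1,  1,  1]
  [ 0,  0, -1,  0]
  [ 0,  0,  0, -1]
J_3(-1) ⊕ J_1(-1)

The characteristic polynomial is
  det(x·I − A) = x^4 + 4*x^3 + 6*x^2 + 4*x + 1 = (x + 1)^4

Eigenvalues and multiplicities (the geometric multiplicity of λ is n − rank(A − λI), which equals the number of Jordan blocks for λ):
  λ = -1: algebraic multiplicity = 4, geometric multiplicity = 2

Determining the block sizes for each eigenvalue:
  λ = -1: with am = 4 and gm = 2, the partition is not yet determined (e.g. several partitions of 4 into 2 parts exist). Let N = A − (-1)·I. Computing rank(N^1) = 2, rank(N^2) = 1, rank(N^3) = 0; the number of blocks of size ≥ j is rank(N^{j−1}) − rank(N^j), giving [2, 1, 1]. So we have 1 block(s) of size 3, 1 block(s) of size 1 → block sizes [3, 1]

Assembling the blocks gives a Jordan form
J =
  [-1,  1,  0,  0]
  [ 0, -1,  1,  0]
  [ 0,  0, -1,  0]
  [ 0,  0,  0, -1]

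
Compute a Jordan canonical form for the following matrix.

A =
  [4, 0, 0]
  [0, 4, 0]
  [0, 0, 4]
J_1(4) ⊕ J_1(4) ⊕ J_1(4)

The characteristic polynomial is
  det(x·I − A) = x^3 - 12*x^2 + 48*x - 64 = (x - 4)^3

Eigenvalues and multiplicities (the geometric multiplicity of λ is n − rank(A − λI), which equals the number of Jordan blocks for λ):
  λ = 4: algebraic multiplicity = 3, geometric multiplicity = 3

Determining the block sizes for each eigenvalue:
  λ = 4: gm = am = 3, so every block has size 1 → block sizes [1, 1, 1]

Assembling the blocks gives a Jordan form
J =
  [4, 0, 0]
  [0, 4, 0]
  [0, 0, 4]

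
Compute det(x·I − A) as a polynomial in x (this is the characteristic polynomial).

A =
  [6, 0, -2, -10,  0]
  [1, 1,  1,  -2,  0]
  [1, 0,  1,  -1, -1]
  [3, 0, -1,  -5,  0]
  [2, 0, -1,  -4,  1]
x^5 - 4*x^4 + 6*x^3 - 4*x^2 + x

Expanding det(x·I − A) (e.g. by cofactor expansion or by noting that A is similar to its Jordan form J, which has the same characteristic polynomial as A) gives
  χ_A(x) = x^5 - 4*x^4 + 6*x^3 - 4*x^2 + x
which factors as x*(x - 1)^4. The eigenvalues (with algebraic multiplicities) are λ = 0 with multiplicity 1, λ = 1 with multiplicity 4.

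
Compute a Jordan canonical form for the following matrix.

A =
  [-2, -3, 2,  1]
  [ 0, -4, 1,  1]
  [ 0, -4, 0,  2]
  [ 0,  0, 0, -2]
J_3(-2) ⊕ J_1(-2)

The characteristic polynomial is
  det(x·I − A) = x^4 + 8*x^3 + 24*x^2 + 32*x + 16 = (x + 2)^4

Eigenvalues and multiplicities (the geometric multiplicity of λ is n − rank(A − λI), which equals the number of Jordan blocks for λ):
  λ = -2: algebraic multiplicity = 4, geometric multiplicity = 2

Determining the block sizes for each eigenvalue:
  λ = -2: with am = 4 and gm = 2, the partition is not yet determined (e.g. several partitions of 4 into 2 parts exist). Let N = A − (-2)·I. Computing rank(N^1) = 2, rank(N^2) = 1, rank(N^3) = 0; the number of blocks of size ≥ j is rank(N^{j−1}) − rank(N^j), giving [2, 1, 1]. So we have 1 block(s) of size 3, 1 block(s) of size 1 → block sizes [3, 1]

Assembling the blocks gives a Jordan form
J =
  [-2,  1,  0,  0]
  [ 0, -2,  1,  0]
  [ 0,  0, -2,  0]
  [ 0,  0,  0, -2]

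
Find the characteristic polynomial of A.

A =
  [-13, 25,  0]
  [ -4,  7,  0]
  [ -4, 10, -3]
x^3 + 9*x^2 + 27*x + 27

Expanding det(x·I − A) (e.g. by cofactor expansion or by noting that A is similar to its Jordan form J, which has the same characteristic polynomial as A) gives
  χ_A(x) = x^3 + 9*x^2 + 27*x + 27
which factors as (x + 3)^3. The eigenvalues (with algebraic multiplicities) are λ = -3 with multiplicity 3.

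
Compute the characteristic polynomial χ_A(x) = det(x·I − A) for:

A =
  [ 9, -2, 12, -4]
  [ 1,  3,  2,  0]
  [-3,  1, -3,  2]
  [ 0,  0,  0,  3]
x^4 - 12*x^3 + 54*x^2 - 108*x + 81

Expanding det(x·I − A) (e.g. by cofactor expansion or by noting that A is similar to its Jordan form J, which has the same characteristic polynomial as A) gives
  χ_A(x) = x^4 - 12*x^3 + 54*x^2 - 108*x + 81
which factors as (x - 3)^4. The eigenvalues (with algebraic multiplicities) are λ = 3 with multiplicity 4.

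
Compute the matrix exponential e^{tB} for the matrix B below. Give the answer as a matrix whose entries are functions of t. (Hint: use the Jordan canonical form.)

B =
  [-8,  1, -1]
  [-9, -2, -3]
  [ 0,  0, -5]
e^{tB} =
  [-3*t*exp(-5*t) + exp(-5*t), t*exp(-5*t), -t*exp(-5*t)]
  [-9*t*exp(-5*t), 3*t*exp(-5*t) + exp(-5*t), -3*t*exp(-5*t)]
  [0, 0, exp(-5*t)]

Strategy: write B = P · J · P⁻¹ where J is a Jordan canonical form, so e^{tB} = P · e^{tJ} · P⁻¹, and e^{tJ} can be computed block-by-block.

B has Jordan form
J =
  [-5,  1,  0]
  [ 0, -5,  0]
  [ 0,  0, -5]
(up to reordering of blocks).

Per-block formulas:
  For a 1×1 block at λ = -5: exp(t · [-5]) = [e^(-5t)].
  For a 2×2 Jordan block J_2(-5): exp(t · J_2(-5)) = e^(-5t)·(I + t·N), where N is the 2×2 nilpotent shift.

After assembling e^{tJ} and conjugating by P, we get:

e^{tB} =
  [-3*t*exp(-5*t) + exp(-5*t), t*exp(-5*t), -t*exp(-5*t)]
  [-9*t*exp(-5*t), 3*t*exp(-5*t) + exp(-5*t), -3*t*exp(-5*t)]
  [0, 0, exp(-5*t)]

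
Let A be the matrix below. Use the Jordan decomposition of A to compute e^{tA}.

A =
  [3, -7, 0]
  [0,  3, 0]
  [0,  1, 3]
e^{tA} =
  [exp(3*t), -7*t*exp(3*t), 0]
  [0, exp(3*t), 0]
  [0, t*exp(3*t), exp(3*t)]

Strategy: write A = P · J · P⁻¹ where J is a Jordan canonical form, so e^{tA} = P · e^{tJ} · P⁻¹, and e^{tJ} can be computed block-by-block.

A has Jordan form
J =
  [3, 1, 0]
  [0, 3, 0]
  [0, 0, 3]
(up to reordering of blocks).

Per-block formulas:
  For a 1×1 block at λ = 3: exp(t · [3]) = [e^(3t)].
  For a 2×2 Jordan block J_2(3): exp(t · J_2(3)) = e^(3t)·(I + t·N), where N is the 2×2 nilpotent shift.

After assembling e^{tJ} and conjugating by P, we get:

e^{tA} =
  [exp(3*t), -7*t*exp(3*t), 0]
  [0, exp(3*t), 0]
  [0, t*exp(3*t), exp(3*t)]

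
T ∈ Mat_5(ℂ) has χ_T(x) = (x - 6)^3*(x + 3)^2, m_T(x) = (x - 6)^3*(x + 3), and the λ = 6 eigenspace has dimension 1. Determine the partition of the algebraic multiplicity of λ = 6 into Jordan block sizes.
Block sizes for λ = 6: [3]

Step 1 — from the characteristic polynomial, algebraic multiplicity of λ = 6 is 3. From dim ker(T − (6)·I) = 1, there are exactly 1 Jordan blocks for λ = 6.
Step 2 — from the minimal polynomial, the factor (x − 6)^3 tells us the largest block for λ = 6 has size 3.
Step 3 — with total size 3, 1 blocks, and largest block 3, the block sizes (in nonincreasing order) are [3].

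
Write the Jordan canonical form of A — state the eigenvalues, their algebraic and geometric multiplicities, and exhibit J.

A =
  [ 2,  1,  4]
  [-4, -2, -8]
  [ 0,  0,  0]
J_2(0) ⊕ J_1(0)

The characteristic polynomial is
  det(x·I − A) = x^3

Eigenvalues and multiplicities (the geometric multiplicity of λ is n − rank(A − λI), which equals the number of Jordan blocks for λ):
  λ = 0: algebraic multiplicity = 3, geometric multiplicity = 2

Determining the block sizes for each eigenvalue:
  λ = 0: 2 blocks summing to 3 forces exactly one block of size 2 and the rest size 1 → block sizes [2, 1]

Assembling the blocks gives a Jordan form
J =
  [0, 1, 0]
  [0, 0, 0]
  [0, 0, 0]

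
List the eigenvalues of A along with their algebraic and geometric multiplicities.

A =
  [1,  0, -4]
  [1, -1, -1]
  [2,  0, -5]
λ = -3: alg = 1, geom = 1; λ = -1: alg = 2, geom = 1

Step 1 — factor the characteristic polynomial to read off the algebraic multiplicities:
  χ_A(x) = (x + 1)^2*(x + 3)

Step 2 — compute geometric multiplicities via the rank-nullity identity g(λ) = n − rank(A − λI):
  rank(A − (-3)·I) = 2, so dim ker(A − (-3)·I) = n − 2 = 1
  rank(A − (-1)·I) = 2, so dim ker(A − (-1)·I) = n − 2 = 1

Summary:
  λ = -3: algebraic multiplicity = 1, geometric multiplicity = 1
  λ = -1: algebraic multiplicity = 2, geometric multiplicity = 1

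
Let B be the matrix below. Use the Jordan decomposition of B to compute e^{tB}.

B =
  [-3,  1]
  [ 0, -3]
e^{tB} =
  [exp(-3*t), t*exp(-3*t)]
  [0, exp(-3*t)]

Strategy: write B = P · J · P⁻¹ where J is a Jordan canonical form, so e^{tB} = P · e^{tJ} · P⁻¹, and e^{tJ} can be computed block-by-block.

B has Jordan form
J =
  [-3,  1]
  [ 0, -3]
(up to reordering of blocks).

Per-block formulas:
  For a 2×2 Jordan block J_2(-3): exp(t · J_2(-3)) = e^(-3t)·(I + t·N), where N is the 2×2 nilpotent shift.

After assembling e^{tJ} and conjugating by P, we get:

e^{tB} =
  [exp(-3*t), t*exp(-3*t)]
  [0, exp(-3*t)]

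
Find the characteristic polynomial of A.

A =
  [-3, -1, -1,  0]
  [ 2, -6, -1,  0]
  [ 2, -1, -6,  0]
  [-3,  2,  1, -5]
x^4 + 20*x^3 + 150*x^2 + 500*x + 625

Expanding det(x·I − A) (e.g. by cofactor expansion or by noting that A is similar to its Jordan form J, which has the same characteristic polynomial as A) gives
  χ_A(x) = x^4 + 20*x^3 + 150*x^2 + 500*x + 625
which factors as (x + 5)^4. The eigenvalues (with algebraic multiplicities) are λ = -5 with multiplicity 4.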